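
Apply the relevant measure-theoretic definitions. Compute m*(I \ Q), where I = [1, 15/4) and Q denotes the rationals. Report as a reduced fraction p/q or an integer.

The interval I = [1, 15/4) has m(I) = 15/4 - 1 = 11/4 (endpoints are measure-zero, so open/closed/half-open agree). Write I = (I cap Q) u (I \ Q). The rationals in I are countable, so m*(I cap Q) = 0 (cover each rational by intervals whose total length is arbitrarily small). By countable subadditivity m*(I) <= m*(I cap Q) + m*(I \ Q), hence m*(I \ Q) >= m(I) = 11/4. The reverse inequality m*(I \ Q) <= m*(I) = 11/4 is trivial since (I \ Q) is a subset of I. Therefore m*(I \ Q) = 11/4.

11/4


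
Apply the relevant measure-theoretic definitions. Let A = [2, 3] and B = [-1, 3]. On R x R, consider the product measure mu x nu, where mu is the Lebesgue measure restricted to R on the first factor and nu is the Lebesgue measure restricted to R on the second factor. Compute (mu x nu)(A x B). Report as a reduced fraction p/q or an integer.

For a measurable rectangle A x B, the product measure satisfies
  (mu x nu)(A x B) = mu(A) * nu(B).
  mu(A) = 1.
  nu(B) = 4.
  (mu x nu)(A x B) = 1 * 4 = 4.

4


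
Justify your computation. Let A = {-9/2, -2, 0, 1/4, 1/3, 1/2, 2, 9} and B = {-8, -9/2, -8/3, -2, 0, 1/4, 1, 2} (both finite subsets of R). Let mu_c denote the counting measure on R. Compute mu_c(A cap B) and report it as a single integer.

Counting measure on a finite set equals cardinality. mu_c(A cap B) = |A cap B| (elements appearing in both).
Enumerating the elements of A that also lie in B gives 5 element(s).
So mu_c(A cap B) = 5.

5


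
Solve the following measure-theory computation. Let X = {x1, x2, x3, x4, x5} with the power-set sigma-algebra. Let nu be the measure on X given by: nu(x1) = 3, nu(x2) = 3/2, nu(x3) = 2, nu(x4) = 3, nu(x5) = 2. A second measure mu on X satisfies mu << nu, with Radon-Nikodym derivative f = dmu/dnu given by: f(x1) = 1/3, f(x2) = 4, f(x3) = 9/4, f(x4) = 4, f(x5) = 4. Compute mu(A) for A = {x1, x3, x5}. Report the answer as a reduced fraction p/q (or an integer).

By the defining property of the Radon-Nikodym derivative, for every measurable set A,
  mu(A) = integral_A f dnu.
Since nu is a discrete measure concentrated on the atoms of X, the integral over A reduces to the sum
  mu(A) = sum_{x in A} f(x) * nu({x}).
Computing each term:
  x1: f(x1) * nu(x1) = 1/3 * 3 = 1.
  x3: f(x3) * nu(x3) = 9/4 * 2 = 9/2.
  x5: f(x5) * nu(x5) = 4 * 2 = 8.
Summing: mu(A) = 1 + 9/2 + 8 = 27/2.

27/2


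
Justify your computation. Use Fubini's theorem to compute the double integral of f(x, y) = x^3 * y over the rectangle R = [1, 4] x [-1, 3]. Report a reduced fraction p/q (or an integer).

f(x, y) is a tensor product of a function of x and a function of y, and both factors are bounded continuous (hence Lebesgue integrable) on the rectangle, so Fubini's theorem applies:
  integral_R f d(m x m) = (integral_a1^b1 x^3 dx) * (integral_a2^b2 y dy).
Inner integral in x: integral_{1}^{4} x^3 dx = (4^4 - 1^4)/4
  = 255/4.
Inner integral in y: integral_{-1}^{3} y dy = (3^2 - (-1)^2)/2
  = 4.
Product: (255/4) * (4) = 255.

255


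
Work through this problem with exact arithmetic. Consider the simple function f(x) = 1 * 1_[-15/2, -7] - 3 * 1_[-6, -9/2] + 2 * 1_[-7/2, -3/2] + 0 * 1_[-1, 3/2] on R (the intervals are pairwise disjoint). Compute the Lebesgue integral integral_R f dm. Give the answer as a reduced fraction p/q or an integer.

For a simple function f = sum_i c_i * 1_{A_i} with disjoint A_i,
  integral f dm = sum_i c_i * m(A_i).
Lengths of the A_i:
  m(A_1) = -7 - (-15/2) = 1/2.
  m(A_2) = -9/2 - (-6) = 3/2.
  m(A_3) = -3/2 - (-7/2) = 2.
  m(A_4) = 3/2 - (-1) = 5/2.
Contributions c_i * m(A_i):
  (1) * (1/2) = 1/2.
  (-3) * (3/2) = -9/2.
  (2) * (2) = 4.
  (0) * (5/2) = 0.
Total: 1/2 - 9/2 + 4 + 0 = 0.

0


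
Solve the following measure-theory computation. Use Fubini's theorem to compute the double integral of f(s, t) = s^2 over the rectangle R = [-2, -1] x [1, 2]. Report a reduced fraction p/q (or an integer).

f(s, t) is a tensor product of a function of s and a function of t, and both factors are bounded continuous (hence Lebesgue integrable) on the rectangle, so Fubini's theorem applies:
  integral_R f d(m x m) = (integral_a1^b1 s^2 ds) * (integral_a2^b2 1 dt).
Inner integral in s: integral_{-2}^{-1} s^2 ds = ((-1)^3 - (-2)^3)/3
  = 7/3.
Inner integral in t: integral_{1}^{2} 1 dt = (2^1 - 1^1)/1
  = 1.
Product: (7/3) * (1) = 7/3.

7/3


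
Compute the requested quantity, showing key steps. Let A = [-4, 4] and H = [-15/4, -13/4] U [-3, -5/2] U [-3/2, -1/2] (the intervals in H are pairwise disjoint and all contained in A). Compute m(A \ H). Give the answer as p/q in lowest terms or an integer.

The ambient interval has length m(A) = 4 - (-4) = 8.
Since the holes are disjoint and sit inside A, by finite additivity
  m(H) = sum_i (b_i - a_i), and m(A \ H) = m(A) - m(H).
Computing the hole measures:
  m(H_1) = -13/4 - (-15/4) = 1/2.
  m(H_2) = -5/2 - (-3) = 1/2.
  m(H_3) = -1/2 - (-3/2) = 1.
Summed: m(H) = 1/2 + 1/2 + 1 = 2.
So m(A \ H) = 8 - 2 = 6.

6


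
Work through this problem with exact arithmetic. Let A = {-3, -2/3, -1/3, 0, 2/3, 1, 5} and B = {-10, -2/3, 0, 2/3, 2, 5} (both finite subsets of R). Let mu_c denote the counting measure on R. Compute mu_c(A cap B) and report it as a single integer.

Counting measure on a finite set equals cardinality. mu_c(A cap B) = |A cap B| (elements appearing in both).
Enumerating the elements of A that also lie in B gives 4 element(s).
So mu_c(A cap B) = 4.

4


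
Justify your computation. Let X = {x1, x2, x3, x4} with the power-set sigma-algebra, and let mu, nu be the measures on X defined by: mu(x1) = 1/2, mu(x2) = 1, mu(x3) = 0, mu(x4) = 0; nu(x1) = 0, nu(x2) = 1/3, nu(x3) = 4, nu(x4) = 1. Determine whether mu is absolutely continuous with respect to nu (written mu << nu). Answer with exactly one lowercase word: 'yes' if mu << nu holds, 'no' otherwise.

mu << nu means: every nu-null measurable set is also mu-null; equivalently, for every atom x, if nu({x}) = 0 then mu({x}) = 0.
Checking each atom:
  x1: nu = 0, mu = 1/2 > 0 -> violates mu << nu.
  x2: nu = 1/3 > 0 -> no constraint.
  x3: nu = 4 > 0 -> no constraint.
  x4: nu = 1 > 0 -> no constraint.
The atom(s) x1 violate the condition (nu = 0 but mu > 0). Therefore mu is NOT absolutely continuous w.r.t. nu.

no


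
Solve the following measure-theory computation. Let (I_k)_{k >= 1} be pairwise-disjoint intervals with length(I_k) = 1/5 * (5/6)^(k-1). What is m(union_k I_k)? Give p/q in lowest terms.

By countable additivity of the Lebesgue measure on pairwise disjoint measurable sets,
  m(union_{k >= 1} I_k) = sum_{k >= 1} m(I_k) = sum_{k >= 1} a * r^(k-1),
  with a = 1/5 and r = 5/6.
Since 0 < r = 5/6 < 1, the geometric series converges:
  sum_{k >= 1} a * r^(k-1) = a / (1 - r).
  = 1/5 / (1 - 5/6)
  = 1/5 / (1/6)
  = 6/5.

6/5


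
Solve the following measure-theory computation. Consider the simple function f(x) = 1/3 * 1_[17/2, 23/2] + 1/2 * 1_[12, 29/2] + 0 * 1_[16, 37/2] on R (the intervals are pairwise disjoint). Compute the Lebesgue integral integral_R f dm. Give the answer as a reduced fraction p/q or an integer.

For a simple function f = sum_i c_i * 1_{A_i} with disjoint A_i,
  integral f dm = sum_i c_i * m(A_i).
Lengths of the A_i:
  m(A_1) = 23/2 - 17/2 = 3.
  m(A_2) = 29/2 - 12 = 5/2.
  m(A_3) = 37/2 - 16 = 5/2.
Contributions c_i * m(A_i):
  (1/3) * (3) = 1.
  (1/2) * (5/2) = 5/4.
  (0) * (5/2) = 0.
Total: 1 + 5/4 + 0 = 9/4.

9/4


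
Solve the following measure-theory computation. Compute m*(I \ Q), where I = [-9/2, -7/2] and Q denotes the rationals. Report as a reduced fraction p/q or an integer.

The interval I = [-9/2, -7/2] has m(I) = -7/2 - (-9/2) = 1 (endpoints are measure-zero, so open/closed/half-open agree). Write I = (I cap Q) u (I \ Q). The rationals in I are countable, so m*(I cap Q) = 0 (cover each rational by intervals whose total length is arbitrarily small). By countable subadditivity m*(I) <= m*(I cap Q) + m*(I \ Q), hence m*(I \ Q) >= m(I) = 1. The reverse inequality m*(I \ Q) <= m*(I) = 1 is trivial since (I \ Q) is a subset of I. Therefore m*(I \ Q) = 1.

1


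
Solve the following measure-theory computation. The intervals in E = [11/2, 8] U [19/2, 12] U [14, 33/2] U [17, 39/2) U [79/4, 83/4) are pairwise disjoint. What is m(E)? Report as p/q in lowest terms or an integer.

For pairwise disjoint intervals, m(union_i I_i) = sum_i m(I_i),
and m is invariant under swapping open/closed endpoints (single points have measure 0).
So m(E) = sum_i (b_i - a_i).
  I_1 has length 8 - 11/2 = 5/2.
  I_2 has length 12 - 19/2 = 5/2.
  I_3 has length 33/2 - 14 = 5/2.
  I_4 has length 39/2 - 17 = 5/2.
  I_5 has length 83/4 - 79/4 = 1.
Summing:
  m(E) = 5/2 + 5/2 + 5/2 + 5/2 + 1 = 11.

11


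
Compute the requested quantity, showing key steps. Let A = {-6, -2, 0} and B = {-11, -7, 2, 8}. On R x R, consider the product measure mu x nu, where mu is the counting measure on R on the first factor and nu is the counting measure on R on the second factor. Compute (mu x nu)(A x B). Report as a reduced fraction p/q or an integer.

For a measurable rectangle A x B, the product measure satisfies
  (mu x nu)(A x B) = mu(A) * nu(B).
  mu(A) = 3.
  nu(B) = 4.
  (mu x nu)(A x B) = 3 * 4 = 12.

12


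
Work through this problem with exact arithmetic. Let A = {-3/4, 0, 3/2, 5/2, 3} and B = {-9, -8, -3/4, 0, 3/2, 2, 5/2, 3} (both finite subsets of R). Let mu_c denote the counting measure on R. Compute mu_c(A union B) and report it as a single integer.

Counting measure on a finite set equals cardinality. By inclusion-exclusion, |A union B| = |A| + |B| - |A cap B|.
|A| = 5, |B| = 8, |A cap B| = 5.
So mu_c(A union B) = 5 + 8 - 5 = 8.

8


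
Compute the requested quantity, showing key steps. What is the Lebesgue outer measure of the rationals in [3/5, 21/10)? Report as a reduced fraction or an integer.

E = Q cap [3/5, 21/10) is a subset of Q, which is countable. Enumerate Q = {q_1, q_2, ...}; for any eps > 0, cover q_k by the open interval (q_k - eps/2^(k+1), q_k + eps/2^(k+1)), of length eps/2^k. The total cover length is sum_{k>=1} eps/2^k = eps. Hence m*(E) <= m*(Q) <= eps for every eps > 0, and since outer measure is non-negative, m*(E) = 0.

0


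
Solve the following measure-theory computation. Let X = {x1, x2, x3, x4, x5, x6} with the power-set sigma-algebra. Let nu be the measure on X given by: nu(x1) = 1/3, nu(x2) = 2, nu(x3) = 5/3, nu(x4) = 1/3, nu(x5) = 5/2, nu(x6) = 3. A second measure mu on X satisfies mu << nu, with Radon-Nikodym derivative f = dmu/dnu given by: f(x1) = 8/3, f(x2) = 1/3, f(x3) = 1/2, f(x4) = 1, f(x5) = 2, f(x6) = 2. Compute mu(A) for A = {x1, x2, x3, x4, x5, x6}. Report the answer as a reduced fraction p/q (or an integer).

By the defining property of the Radon-Nikodym derivative, for every measurable set A,
  mu(A) = integral_A f dnu.
Since nu is a discrete measure concentrated on the atoms of X, the integral over A reduces to the sum
  mu(A) = sum_{x in A} f(x) * nu({x}).
Computing each term:
  x1: f(x1) * nu(x1) = 8/3 * 1/3 = 8/9.
  x2: f(x2) * nu(x2) = 1/3 * 2 = 2/3.
  x3: f(x3) * nu(x3) = 1/2 * 5/3 = 5/6.
  x4: f(x4) * nu(x4) = 1 * 1/3 = 1/3.
  x5: f(x5) * nu(x5) = 2 * 5/2 = 5.
  x6: f(x6) * nu(x6) = 2 * 3 = 6.
Summing: mu(A) = 8/9 + 2/3 + 5/6 + 1/3 + 5 + 6 = 247/18.

247/18


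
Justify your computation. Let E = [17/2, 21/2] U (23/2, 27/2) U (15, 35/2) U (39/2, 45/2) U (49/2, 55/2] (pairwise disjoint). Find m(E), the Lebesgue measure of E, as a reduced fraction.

For pairwise disjoint intervals, m(union_i I_i) = sum_i m(I_i),
and m is invariant under swapping open/closed endpoints (single points have measure 0).
So m(E) = sum_i (b_i - a_i).
  I_1 has length 21/2 - 17/2 = 2.
  I_2 has length 27/2 - 23/2 = 2.
  I_3 has length 35/2 - 15 = 5/2.
  I_4 has length 45/2 - 39/2 = 3.
  I_5 has length 55/2 - 49/2 = 3.
Summing:
  m(E) = 2 + 2 + 5/2 + 3 + 3 = 25/2.

25/2


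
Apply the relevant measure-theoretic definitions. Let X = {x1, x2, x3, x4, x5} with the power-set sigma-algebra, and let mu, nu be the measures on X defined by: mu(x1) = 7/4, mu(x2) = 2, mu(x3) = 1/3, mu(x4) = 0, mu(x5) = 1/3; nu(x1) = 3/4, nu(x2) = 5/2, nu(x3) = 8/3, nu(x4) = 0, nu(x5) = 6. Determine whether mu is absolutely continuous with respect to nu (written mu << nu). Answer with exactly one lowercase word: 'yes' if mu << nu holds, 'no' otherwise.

mu << nu means: every nu-null measurable set is also mu-null; equivalently, for every atom x, if nu({x}) = 0 then mu({x}) = 0.
Checking each atom:
  x1: nu = 3/4 > 0 -> no constraint.
  x2: nu = 5/2 > 0 -> no constraint.
  x3: nu = 8/3 > 0 -> no constraint.
  x4: nu = 0, mu = 0 -> consistent with mu << nu.
  x5: nu = 6 > 0 -> no constraint.
No atom violates the condition. Therefore mu << nu.

yes


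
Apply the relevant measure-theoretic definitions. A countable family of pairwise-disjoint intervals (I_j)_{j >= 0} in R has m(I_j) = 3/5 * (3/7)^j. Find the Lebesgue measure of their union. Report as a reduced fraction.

By countable additivity of the Lebesgue measure on pairwise disjoint measurable sets,
  m(union_{j >= 0} I_j) = sum_{j >= 0} m(I_j) = sum_{j >= 0} a * r^j,
  with a = 3/5 and r = 3/7.
Since 0 < r = 3/7 < 1, the geometric series converges:
  sum_{j >= 0} a * r^j = a / (1 - r).
  = 3/5 / (1 - 3/7)
  = 3/5 / (4/7)
  = 21/20.

21/20


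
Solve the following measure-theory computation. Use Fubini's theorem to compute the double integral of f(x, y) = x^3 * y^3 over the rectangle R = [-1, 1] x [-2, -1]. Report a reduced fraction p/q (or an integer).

f(x, y) is a tensor product of a function of x and a function of y, and both factors are bounded continuous (hence Lebesgue integrable) on the rectangle, so Fubini's theorem applies:
  integral_R f d(m x m) = (integral_a1^b1 x^3 dx) * (integral_a2^b2 y^3 dy).
Inner integral in x: integral_{-1}^{1} x^3 dx = (1^4 - (-1)^4)/4
  = 0.
Inner integral in y: integral_{-2}^{-1} y^3 dy = ((-1)^4 - (-2)^4)/4
  = -15/4.
Product: (0) * (-15/4) = 0.

0


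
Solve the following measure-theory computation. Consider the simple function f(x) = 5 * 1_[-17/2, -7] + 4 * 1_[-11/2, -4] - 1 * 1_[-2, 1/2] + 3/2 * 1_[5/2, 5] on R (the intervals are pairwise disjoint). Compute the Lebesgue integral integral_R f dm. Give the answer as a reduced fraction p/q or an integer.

For a simple function f = sum_i c_i * 1_{A_i} with disjoint A_i,
  integral f dm = sum_i c_i * m(A_i).
Lengths of the A_i:
  m(A_1) = -7 - (-17/2) = 3/2.
  m(A_2) = -4 - (-11/2) = 3/2.
  m(A_3) = 1/2 - (-2) = 5/2.
  m(A_4) = 5 - 5/2 = 5/2.
Contributions c_i * m(A_i):
  (5) * (3/2) = 15/2.
  (4) * (3/2) = 6.
  (-1) * (5/2) = -5/2.
  (3/2) * (5/2) = 15/4.
Total: 15/2 + 6 - 5/2 + 15/4 = 59/4.

59/4


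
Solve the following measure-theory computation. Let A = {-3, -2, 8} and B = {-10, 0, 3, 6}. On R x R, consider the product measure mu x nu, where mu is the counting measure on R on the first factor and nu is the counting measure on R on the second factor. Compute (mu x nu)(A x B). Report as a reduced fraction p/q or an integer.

For a measurable rectangle A x B, the product measure satisfies
  (mu x nu)(A x B) = mu(A) * nu(B).
  mu(A) = 3.
  nu(B) = 4.
  (mu x nu)(A x B) = 3 * 4 = 12.

12


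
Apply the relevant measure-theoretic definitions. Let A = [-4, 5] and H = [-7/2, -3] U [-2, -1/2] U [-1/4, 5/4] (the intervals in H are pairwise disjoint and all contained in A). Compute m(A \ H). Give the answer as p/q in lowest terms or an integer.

The ambient interval has length m(A) = 5 - (-4) = 9.
Since the holes are disjoint and sit inside A, by finite additivity
  m(H) = sum_i (b_i - a_i), and m(A \ H) = m(A) - m(H).
Computing the hole measures:
  m(H_1) = -3 - (-7/2) = 1/2.
  m(H_2) = -1/2 - (-2) = 3/2.
  m(H_3) = 5/4 - (-1/4) = 3/2.
Summed: m(H) = 1/2 + 3/2 + 3/2 = 7/2.
So m(A \ H) = 9 - 7/2 = 11/2.

11/2


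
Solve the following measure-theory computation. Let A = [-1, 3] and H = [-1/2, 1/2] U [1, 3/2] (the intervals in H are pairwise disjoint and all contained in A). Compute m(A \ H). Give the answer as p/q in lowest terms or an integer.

The ambient interval has length m(A) = 3 - (-1) = 4.
Since the holes are disjoint and sit inside A, by finite additivity
  m(H) = sum_i (b_i - a_i), and m(A \ H) = m(A) - m(H).
Computing the hole measures:
  m(H_1) = 1/2 - (-1/2) = 1.
  m(H_2) = 3/2 - 1 = 1/2.
Summed: m(H) = 1 + 1/2 = 3/2.
So m(A \ H) = 4 - 3/2 = 5/2.

5/2


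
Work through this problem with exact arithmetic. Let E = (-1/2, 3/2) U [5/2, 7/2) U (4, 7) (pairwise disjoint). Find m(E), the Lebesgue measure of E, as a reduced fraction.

For pairwise disjoint intervals, m(union_i I_i) = sum_i m(I_i),
and m is invariant under swapping open/closed endpoints (single points have measure 0).
So m(E) = sum_i (b_i - a_i).
  I_1 has length 3/2 - (-1/2) = 2.
  I_2 has length 7/2 - 5/2 = 1.
  I_3 has length 7 - 4 = 3.
Summing:
  m(E) = 2 + 1 + 3 = 6.

6


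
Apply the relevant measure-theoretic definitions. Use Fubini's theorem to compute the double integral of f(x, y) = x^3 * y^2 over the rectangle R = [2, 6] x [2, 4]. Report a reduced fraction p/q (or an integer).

f(x, y) is a tensor product of a function of x and a function of y, and both factors are bounded continuous (hence Lebesgue integrable) on the rectangle, so Fubini's theorem applies:
  integral_R f d(m x m) = (integral_a1^b1 x^3 dx) * (integral_a2^b2 y^2 dy).
Inner integral in x: integral_{2}^{6} x^3 dx = (6^4 - 2^4)/4
  = 320.
Inner integral in y: integral_{2}^{4} y^2 dy = (4^3 - 2^3)/3
  = 56/3.
Product: (320) * (56/3) = 17920/3.

17920/3


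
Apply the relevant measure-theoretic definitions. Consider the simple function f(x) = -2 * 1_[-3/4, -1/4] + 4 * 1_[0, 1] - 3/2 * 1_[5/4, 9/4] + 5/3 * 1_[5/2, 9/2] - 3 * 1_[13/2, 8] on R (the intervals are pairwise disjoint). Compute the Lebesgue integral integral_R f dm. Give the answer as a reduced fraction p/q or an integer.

For a simple function f = sum_i c_i * 1_{A_i} with disjoint A_i,
  integral f dm = sum_i c_i * m(A_i).
Lengths of the A_i:
  m(A_1) = -1/4 - (-3/4) = 1/2.
  m(A_2) = 1 - 0 = 1.
  m(A_3) = 9/4 - 5/4 = 1.
  m(A_4) = 9/2 - 5/2 = 2.
  m(A_5) = 8 - 13/2 = 3/2.
Contributions c_i * m(A_i):
  (-2) * (1/2) = -1.
  (4) * (1) = 4.
  (-3/2) * (1) = -3/2.
  (5/3) * (2) = 10/3.
  (-3) * (3/2) = -9/2.
Total: -1 + 4 - 3/2 + 10/3 - 9/2 = 1/3.

1/3


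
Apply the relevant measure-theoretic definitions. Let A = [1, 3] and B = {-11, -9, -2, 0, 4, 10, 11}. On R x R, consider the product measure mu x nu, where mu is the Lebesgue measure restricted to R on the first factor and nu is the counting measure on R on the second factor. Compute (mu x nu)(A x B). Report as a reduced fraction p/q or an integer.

For a measurable rectangle A x B, the product measure satisfies
  (mu x nu)(A x B) = mu(A) * nu(B).
  mu(A) = 2.
  nu(B) = 7.
  (mu x nu)(A x B) = 2 * 7 = 14.

14


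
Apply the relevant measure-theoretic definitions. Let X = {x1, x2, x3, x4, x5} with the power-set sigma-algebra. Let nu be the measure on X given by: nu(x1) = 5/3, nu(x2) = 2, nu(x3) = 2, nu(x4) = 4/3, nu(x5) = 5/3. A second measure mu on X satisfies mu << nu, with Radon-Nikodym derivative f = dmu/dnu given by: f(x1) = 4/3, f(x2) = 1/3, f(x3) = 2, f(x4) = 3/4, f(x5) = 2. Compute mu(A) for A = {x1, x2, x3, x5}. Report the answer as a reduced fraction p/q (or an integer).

By the defining property of the Radon-Nikodym derivative, for every measurable set A,
  mu(A) = integral_A f dnu.
Since nu is a discrete measure concentrated on the atoms of X, the integral over A reduces to the sum
  mu(A) = sum_{x in A} f(x) * nu({x}).
Computing each term:
  x1: f(x1) * nu(x1) = 4/3 * 5/3 = 20/9.
  x2: f(x2) * nu(x2) = 1/3 * 2 = 2/3.
  x3: f(x3) * nu(x3) = 2 * 2 = 4.
  x5: f(x5) * nu(x5) = 2 * 5/3 = 10/3.
Summing: mu(A) = 20/9 + 2/3 + 4 + 10/3 = 92/9.

92/9


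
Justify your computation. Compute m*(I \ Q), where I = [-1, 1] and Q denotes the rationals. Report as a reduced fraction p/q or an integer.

The interval I = [-1, 1] has m(I) = 1 - (-1) = 2 (endpoints are measure-zero, so open/closed/half-open agree). Write I = (I cap Q) u (I \ Q). The rationals in I are countable, so m*(I cap Q) = 0 (cover each rational by intervals whose total length is arbitrarily small). By countable subadditivity m*(I) <= m*(I cap Q) + m*(I \ Q), hence m*(I \ Q) >= m(I) = 2. The reverse inequality m*(I \ Q) <= m*(I) = 2 is trivial since (I \ Q) is a subset of I. Therefore m*(I \ Q) = 2.

2


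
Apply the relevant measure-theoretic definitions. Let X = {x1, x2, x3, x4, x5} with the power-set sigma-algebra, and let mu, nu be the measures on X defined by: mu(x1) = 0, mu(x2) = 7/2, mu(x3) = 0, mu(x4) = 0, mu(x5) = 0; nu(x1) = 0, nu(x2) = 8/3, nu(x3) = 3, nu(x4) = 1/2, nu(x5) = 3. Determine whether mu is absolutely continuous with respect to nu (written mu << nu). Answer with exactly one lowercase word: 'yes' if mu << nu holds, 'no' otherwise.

mu << nu means: every nu-null measurable set is also mu-null; equivalently, for every atom x, if nu({x}) = 0 then mu({x}) = 0.
Checking each atom:
  x1: nu = 0, mu = 0 -> consistent with mu << nu.
  x2: nu = 8/3 > 0 -> no constraint.
  x3: nu = 3 > 0 -> no constraint.
  x4: nu = 1/2 > 0 -> no constraint.
  x5: nu = 3 > 0 -> no constraint.
No atom violates the condition. Therefore mu << nu.

yes


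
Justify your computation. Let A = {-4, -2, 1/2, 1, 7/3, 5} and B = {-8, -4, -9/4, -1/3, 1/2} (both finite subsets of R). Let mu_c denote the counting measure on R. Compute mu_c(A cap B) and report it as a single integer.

Counting measure on a finite set equals cardinality. mu_c(A cap B) = |A cap B| (elements appearing in both).
Enumerating the elements of A that also lie in B gives 2 element(s).
So mu_c(A cap B) = 2.

2


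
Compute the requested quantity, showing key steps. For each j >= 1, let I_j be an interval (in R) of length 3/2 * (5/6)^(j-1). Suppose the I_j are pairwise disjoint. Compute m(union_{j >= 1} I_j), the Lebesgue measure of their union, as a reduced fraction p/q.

By countable additivity of the Lebesgue measure on pairwise disjoint measurable sets,
  m(union_{j >= 1} I_j) = sum_{j >= 1} m(I_j) = sum_{j >= 1} a * r^(j-1),
  with a = 3/2 and r = 5/6.
Since 0 < r = 5/6 < 1, the geometric series converges:
  sum_{j >= 1} a * r^(j-1) = a / (1 - r).
  = 3/2 / (1 - 5/6)
  = 3/2 / (1/6)
  = 9.

9


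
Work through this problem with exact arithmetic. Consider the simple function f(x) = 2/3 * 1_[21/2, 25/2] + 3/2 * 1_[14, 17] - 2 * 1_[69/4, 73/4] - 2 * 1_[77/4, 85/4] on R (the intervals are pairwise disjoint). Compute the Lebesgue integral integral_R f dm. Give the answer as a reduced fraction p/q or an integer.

For a simple function f = sum_i c_i * 1_{A_i} with disjoint A_i,
  integral f dm = sum_i c_i * m(A_i).
Lengths of the A_i:
  m(A_1) = 25/2 - 21/2 = 2.
  m(A_2) = 17 - 14 = 3.
  m(A_3) = 73/4 - 69/4 = 1.
  m(A_4) = 85/4 - 77/4 = 2.
Contributions c_i * m(A_i):
  (2/3) * (2) = 4/3.
  (3/2) * (3) = 9/2.
  (-2) * (1) = -2.
  (-2) * (2) = -4.
Total: 4/3 + 9/2 - 2 - 4 = -1/6.

-1/6


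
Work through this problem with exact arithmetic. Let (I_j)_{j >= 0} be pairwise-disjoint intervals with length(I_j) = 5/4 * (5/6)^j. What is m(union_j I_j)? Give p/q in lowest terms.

By countable additivity of the Lebesgue measure on pairwise disjoint measurable sets,
  m(union_{j >= 0} I_j) = sum_{j >= 0} m(I_j) = sum_{j >= 0} a * r^j,
  with a = 5/4 and r = 5/6.
Since 0 < r = 5/6 < 1, the geometric series converges:
  sum_{j >= 0} a * r^j = a / (1 - r).
  = 5/4 / (1 - 5/6)
  = 5/4 / (1/6)
  = 15/2.

15/2


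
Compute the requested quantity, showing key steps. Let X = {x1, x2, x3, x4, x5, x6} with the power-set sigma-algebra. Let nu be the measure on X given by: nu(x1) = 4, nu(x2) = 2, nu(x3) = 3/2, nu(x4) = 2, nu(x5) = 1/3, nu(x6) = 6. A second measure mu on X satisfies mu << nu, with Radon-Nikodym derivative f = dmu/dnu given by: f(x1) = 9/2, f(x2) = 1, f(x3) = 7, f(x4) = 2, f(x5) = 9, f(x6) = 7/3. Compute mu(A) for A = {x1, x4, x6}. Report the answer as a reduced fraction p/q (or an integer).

By the defining property of the Radon-Nikodym derivative, for every measurable set A,
  mu(A) = integral_A f dnu.
Since nu is a discrete measure concentrated on the atoms of X, the integral over A reduces to the sum
  mu(A) = sum_{x in A} f(x) * nu({x}).
Computing each term:
  x1: f(x1) * nu(x1) = 9/2 * 4 = 18.
  x4: f(x4) * nu(x4) = 2 * 2 = 4.
  x6: f(x6) * nu(x6) = 7/3 * 6 = 14.
Summing: mu(A) = 18 + 4 + 14 = 36.

36


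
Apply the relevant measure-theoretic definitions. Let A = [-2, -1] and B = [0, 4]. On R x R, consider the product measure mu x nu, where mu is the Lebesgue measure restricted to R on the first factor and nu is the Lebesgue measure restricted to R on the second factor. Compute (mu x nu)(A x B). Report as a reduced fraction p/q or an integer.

For a measurable rectangle A x B, the product measure satisfies
  (mu x nu)(A x B) = mu(A) * nu(B).
  mu(A) = 1.
  nu(B) = 4.
  (mu x nu)(A x B) = 1 * 4 = 4.

4


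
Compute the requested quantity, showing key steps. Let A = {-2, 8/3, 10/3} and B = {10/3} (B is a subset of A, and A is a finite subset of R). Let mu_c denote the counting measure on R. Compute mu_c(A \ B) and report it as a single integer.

Counting measure assigns mu_c(E) = |E| (number of elements) when E is finite. For B subset A, A \ B is the set of elements of A not in B, so |A \ B| = |A| - |B|.
|A| = 3, |B| = 1, so mu_c(A \ B) = 3 - 1 = 2.

2


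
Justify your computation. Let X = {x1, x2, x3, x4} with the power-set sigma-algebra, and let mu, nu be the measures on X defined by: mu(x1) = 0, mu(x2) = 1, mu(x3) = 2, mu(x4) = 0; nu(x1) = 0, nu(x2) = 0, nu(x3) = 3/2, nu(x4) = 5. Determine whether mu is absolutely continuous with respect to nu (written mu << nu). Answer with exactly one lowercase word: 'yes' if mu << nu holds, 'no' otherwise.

mu << nu means: every nu-null measurable set is also mu-null; equivalently, for every atom x, if nu({x}) = 0 then mu({x}) = 0.
Checking each atom:
  x1: nu = 0, mu = 0 -> consistent with mu << nu.
  x2: nu = 0, mu = 1 > 0 -> violates mu << nu.
  x3: nu = 3/2 > 0 -> no constraint.
  x4: nu = 5 > 0 -> no constraint.
The atom(s) x2 violate the condition (nu = 0 but mu > 0). Therefore mu is NOT absolutely continuous w.r.t. nu.

no


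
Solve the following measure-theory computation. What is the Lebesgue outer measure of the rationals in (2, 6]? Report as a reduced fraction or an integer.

E = Q cap (2, 6] is a subset of Q, which is countable. Enumerate Q = {q_1, q_2, ...}; for any eps > 0, cover q_k by the open interval (q_k - eps/2^(k+1), q_k + eps/2^(k+1)), of length eps/2^k. The total cover length is sum_{k>=1} eps/2^k = eps. Hence m*(E) <= m*(Q) <= eps for every eps > 0, and since outer measure is non-negative, m*(E) = 0.

0


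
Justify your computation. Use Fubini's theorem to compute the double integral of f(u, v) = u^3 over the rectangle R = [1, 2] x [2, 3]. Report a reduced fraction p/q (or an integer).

f(u, v) is a tensor product of a function of u and a function of v, and both factors are bounded continuous (hence Lebesgue integrable) on the rectangle, so Fubini's theorem applies:
  integral_R f d(m x m) = (integral_a1^b1 u^3 du) * (integral_a2^b2 1 dv).
Inner integral in u: integral_{1}^{2} u^3 du = (2^4 - 1^4)/4
  = 15/4.
Inner integral in v: integral_{2}^{3} 1 dv = (3^1 - 2^1)/1
  = 1.
Product: (15/4) * (1) = 15/4.

15/4


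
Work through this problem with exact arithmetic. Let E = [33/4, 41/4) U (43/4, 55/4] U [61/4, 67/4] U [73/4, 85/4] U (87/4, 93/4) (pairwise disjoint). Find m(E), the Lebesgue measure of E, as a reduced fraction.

For pairwise disjoint intervals, m(union_i I_i) = sum_i m(I_i),
and m is invariant under swapping open/closed endpoints (single points have measure 0).
So m(E) = sum_i (b_i - a_i).
  I_1 has length 41/4 - 33/4 = 2.
  I_2 has length 55/4 - 43/4 = 3.
  I_3 has length 67/4 - 61/4 = 3/2.
  I_4 has length 85/4 - 73/4 = 3.
  I_5 has length 93/4 - 87/4 = 3/2.
Summing:
  m(E) = 2 + 3 + 3/2 + 3 + 3/2 = 11.

11


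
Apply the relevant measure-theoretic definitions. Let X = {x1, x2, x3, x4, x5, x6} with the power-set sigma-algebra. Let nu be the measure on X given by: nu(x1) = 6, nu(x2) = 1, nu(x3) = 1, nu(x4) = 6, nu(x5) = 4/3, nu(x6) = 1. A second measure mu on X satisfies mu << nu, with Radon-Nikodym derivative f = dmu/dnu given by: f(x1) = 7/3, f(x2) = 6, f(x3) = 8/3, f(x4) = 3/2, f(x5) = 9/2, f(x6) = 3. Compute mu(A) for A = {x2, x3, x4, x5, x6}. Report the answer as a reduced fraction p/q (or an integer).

By the defining property of the Radon-Nikodym derivative, for every measurable set A,
  mu(A) = integral_A f dnu.
Since nu is a discrete measure concentrated on the atoms of X, the integral over A reduces to the sum
  mu(A) = sum_{x in A} f(x) * nu({x}).
Computing each term:
  x2: f(x2) * nu(x2) = 6 * 1 = 6.
  x3: f(x3) * nu(x3) = 8/3 * 1 = 8/3.
  x4: f(x4) * nu(x4) = 3/2 * 6 = 9.
  x5: f(x5) * nu(x5) = 9/2 * 4/3 = 6.
  x6: f(x6) * nu(x6) = 3 * 1 = 3.
Summing: mu(A) = 6 + 8/3 + 9 + 6 + 3 = 80/3.

80/3


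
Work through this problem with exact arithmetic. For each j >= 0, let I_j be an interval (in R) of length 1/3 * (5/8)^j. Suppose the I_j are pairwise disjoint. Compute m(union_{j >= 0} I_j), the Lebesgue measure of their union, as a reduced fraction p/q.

By countable additivity of the Lebesgue measure on pairwise disjoint measurable sets,
  m(union_{j >= 0} I_j) = sum_{j >= 0} m(I_j) = sum_{j >= 0} a * r^j,
  with a = 1/3 and r = 5/8.
Since 0 < r = 5/8 < 1, the geometric series converges:
  sum_{j >= 0} a * r^j = a / (1 - r).
  = 1/3 / (1 - 5/8)
  = 1/3 / (3/8)
  = 8/9.

8/9


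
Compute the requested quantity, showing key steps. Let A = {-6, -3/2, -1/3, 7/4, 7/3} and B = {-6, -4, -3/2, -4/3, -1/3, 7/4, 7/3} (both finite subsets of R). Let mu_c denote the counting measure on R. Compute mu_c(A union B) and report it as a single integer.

Counting measure on a finite set equals cardinality. By inclusion-exclusion, |A union B| = |A| + |B| - |A cap B|.
|A| = 5, |B| = 7, |A cap B| = 5.
So mu_c(A union B) = 5 + 7 - 5 = 7.

7


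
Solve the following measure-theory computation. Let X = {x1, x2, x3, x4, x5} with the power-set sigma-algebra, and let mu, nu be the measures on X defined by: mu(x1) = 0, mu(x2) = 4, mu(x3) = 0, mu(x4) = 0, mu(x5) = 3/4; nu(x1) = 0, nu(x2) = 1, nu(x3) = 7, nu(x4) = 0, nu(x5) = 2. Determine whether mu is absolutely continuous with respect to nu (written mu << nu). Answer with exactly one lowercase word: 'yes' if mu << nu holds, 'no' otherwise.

mu << nu means: every nu-null measurable set is also mu-null; equivalently, for every atom x, if nu({x}) = 0 then mu({x}) = 0.
Checking each atom:
  x1: nu = 0, mu = 0 -> consistent with mu << nu.
  x2: nu = 1 > 0 -> no constraint.
  x3: nu = 7 > 0 -> no constraint.
  x4: nu = 0, mu = 0 -> consistent with mu << nu.
  x5: nu = 2 > 0 -> no constraint.
No atom violates the condition. Therefore mu << nu.

yes


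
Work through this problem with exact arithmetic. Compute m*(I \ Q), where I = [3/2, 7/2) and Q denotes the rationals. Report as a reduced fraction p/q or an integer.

The interval I = [3/2, 7/2) has m(I) = 7/2 - 3/2 = 2 (endpoints are measure-zero, so open/closed/half-open agree). Write I = (I cap Q) u (I \ Q). The rationals in I are countable, so m*(I cap Q) = 0 (cover each rational by intervals whose total length is arbitrarily small). By countable subadditivity m*(I) <= m*(I cap Q) + m*(I \ Q), hence m*(I \ Q) >= m(I) = 2. The reverse inequality m*(I \ Q) <= m*(I) = 2 is trivial since (I \ Q) is a subset of I. Therefore m*(I \ Q) = 2.

2


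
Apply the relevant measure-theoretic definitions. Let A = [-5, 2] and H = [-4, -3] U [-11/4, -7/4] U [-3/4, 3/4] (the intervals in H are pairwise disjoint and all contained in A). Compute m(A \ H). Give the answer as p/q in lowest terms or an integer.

The ambient interval has length m(A) = 2 - (-5) = 7.
Since the holes are disjoint and sit inside A, by finite additivity
  m(H) = sum_i (b_i - a_i), and m(A \ H) = m(A) - m(H).
Computing the hole measures:
  m(H_1) = -3 - (-4) = 1.
  m(H_2) = -7/4 - (-11/4) = 1.
  m(H_3) = 3/4 - (-3/4) = 3/2.
Summed: m(H) = 1 + 1 + 3/2 = 7/2.
So m(A \ H) = 7 - 7/2 = 7/2.

7/2


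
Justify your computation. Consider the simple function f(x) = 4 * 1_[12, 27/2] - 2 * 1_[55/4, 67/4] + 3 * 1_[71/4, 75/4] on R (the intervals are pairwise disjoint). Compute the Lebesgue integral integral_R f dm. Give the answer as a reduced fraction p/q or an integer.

For a simple function f = sum_i c_i * 1_{A_i} with disjoint A_i,
  integral f dm = sum_i c_i * m(A_i).
Lengths of the A_i:
  m(A_1) = 27/2 - 12 = 3/2.
  m(A_2) = 67/4 - 55/4 = 3.
  m(A_3) = 75/4 - 71/4 = 1.
Contributions c_i * m(A_i):
  (4) * (3/2) = 6.
  (-2) * (3) = -6.
  (3) * (1) = 3.
Total: 6 - 6 + 3 = 3.

3


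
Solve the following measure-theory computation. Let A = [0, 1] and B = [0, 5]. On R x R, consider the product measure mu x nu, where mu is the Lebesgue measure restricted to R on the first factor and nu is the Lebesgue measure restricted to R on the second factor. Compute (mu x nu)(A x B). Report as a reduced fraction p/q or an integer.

For a measurable rectangle A x B, the product measure satisfies
  (mu x nu)(A x B) = mu(A) * nu(B).
  mu(A) = 1.
  nu(B) = 5.
  (mu x nu)(A x B) = 1 * 5 = 5.

5


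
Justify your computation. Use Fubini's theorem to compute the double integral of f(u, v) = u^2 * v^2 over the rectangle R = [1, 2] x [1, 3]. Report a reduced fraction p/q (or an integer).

f(u, v) is a tensor product of a function of u and a function of v, and both factors are bounded continuous (hence Lebesgue integrable) on the rectangle, so Fubini's theorem applies:
  integral_R f d(m x m) = (integral_a1^b1 u^2 du) * (integral_a2^b2 v^2 dv).
Inner integral in u: integral_{1}^{2} u^2 du = (2^3 - 1^3)/3
  = 7/3.
Inner integral in v: integral_{1}^{3} v^2 dv = (3^3 - 1^3)/3
  = 26/3.
Product: (7/3) * (26/3) = 182/9.

182/9


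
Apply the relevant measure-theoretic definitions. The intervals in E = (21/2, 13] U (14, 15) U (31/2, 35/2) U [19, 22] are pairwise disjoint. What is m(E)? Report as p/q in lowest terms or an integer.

For pairwise disjoint intervals, m(union_i I_i) = sum_i m(I_i),
and m is invariant under swapping open/closed endpoints (single points have measure 0).
So m(E) = sum_i (b_i - a_i).
  I_1 has length 13 - 21/2 = 5/2.
  I_2 has length 15 - 14 = 1.
  I_3 has length 35/2 - 31/2 = 2.
  I_4 has length 22 - 19 = 3.
Summing:
  m(E) = 5/2 + 1 + 2 + 3 = 17/2.

17/2


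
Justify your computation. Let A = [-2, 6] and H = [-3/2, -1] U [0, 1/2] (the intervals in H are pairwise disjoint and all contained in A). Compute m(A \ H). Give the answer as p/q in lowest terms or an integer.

The ambient interval has length m(A) = 6 - (-2) = 8.
Since the holes are disjoint and sit inside A, by finite additivity
  m(H) = sum_i (b_i - a_i), and m(A \ H) = m(A) - m(H).
Computing the hole measures:
  m(H_1) = -1 - (-3/2) = 1/2.
  m(H_2) = 1/2 - 0 = 1/2.
Summed: m(H) = 1/2 + 1/2 = 1.
So m(A \ H) = 8 - 1 = 7.

7


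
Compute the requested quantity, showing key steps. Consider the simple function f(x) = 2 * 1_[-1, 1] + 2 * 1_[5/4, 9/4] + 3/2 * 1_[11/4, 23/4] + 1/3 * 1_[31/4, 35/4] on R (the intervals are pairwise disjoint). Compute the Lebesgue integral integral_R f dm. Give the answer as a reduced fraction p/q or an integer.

For a simple function f = sum_i c_i * 1_{A_i} with disjoint A_i,
  integral f dm = sum_i c_i * m(A_i).
Lengths of the A_i:
  m(A_1) = 1 - (-1) = 2.
  m(A_2) = 9/4 - 5/4 = 1.
  m(A_3) = 23/4 - 11/4 = 3.
  m(A_4) = 35/4 - 31/4 = 1.
Contributions c_i * m(A_i):
  (2) * (2) = 4.
  (2) * (1) = 2.
  (3/2) * (3) = 9/2.
  (1/3) * (1) = 1/3.
Total: 4 + 2 + 9/2 + 1/3 = 65/6.

65/6


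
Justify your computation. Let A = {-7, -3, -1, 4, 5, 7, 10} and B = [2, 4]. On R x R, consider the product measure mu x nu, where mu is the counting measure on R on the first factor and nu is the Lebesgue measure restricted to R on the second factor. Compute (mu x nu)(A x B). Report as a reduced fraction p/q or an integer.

For a measurable rectangle A x B, the product measure satisfies
  (mu x nu)(A x B) = mu(A) * nu(B).
  mu(A) = 7.
  nu(B) = 2.
  (mu x nu)(A x B) = 7 * 2 = 14.

14


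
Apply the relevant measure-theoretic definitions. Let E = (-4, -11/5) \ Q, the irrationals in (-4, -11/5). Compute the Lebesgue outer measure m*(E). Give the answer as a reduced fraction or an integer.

The interval I = (-4, -11/5) has m(I) = -11/5 - (-4) = 9/5 (endpoints are measure-zero, so open/closed/half-open agree). Write I = (I cap Q) u (I \ Q). The rationals in I are countable, so m*(I cap Q) = 0 (cover each rational by intervals whose total length is arbitrarily small). By countable subadditivity m*(I) <= m*(I cap Q) + m*(I \ Q), hence m*(I \ Q) >= m(I) = 9/5. The reverse inequality m*(I \ Q) <= m*(I) = 9/5 is trivial since (I \ Q) is a subset of I. Therefore m*(I \ Q) = 9/5.

9/5


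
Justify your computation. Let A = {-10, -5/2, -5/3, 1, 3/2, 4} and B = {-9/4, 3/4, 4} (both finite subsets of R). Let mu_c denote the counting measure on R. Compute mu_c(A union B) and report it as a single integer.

Counting measure on a finite set equals cardinality. By inclusion-exclusion, |A union B| = |A| + |B| - |A cap B|.
|A| = 6, |B| = 3, |A cap B| = 1.
So mu_c(A union B) = 6 + 3 - 1 = 8.

8


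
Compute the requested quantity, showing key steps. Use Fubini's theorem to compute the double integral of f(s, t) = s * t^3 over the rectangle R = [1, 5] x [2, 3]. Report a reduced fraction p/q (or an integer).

f(s, t) is a tensor product of a function of s and a function of t, and both factors are bounded continuous (hence Lebesgue integrable) on the rectangle, so Fubini's theorem applies:
  integral_R f d(m x m) = (integral_a1^b1 s ds) * (integral_a2^b2 t^3 dt).
Inner integral in s: integral_{1}^{5} s ds = (5^2 - 1^2)/2
  = 12.
Inner integral in t: integral_{2}^{3} t^3 dt = (3^4 - 2^4)/4
  = 65/4.
Product: (12) * (65/4) = 195.

195


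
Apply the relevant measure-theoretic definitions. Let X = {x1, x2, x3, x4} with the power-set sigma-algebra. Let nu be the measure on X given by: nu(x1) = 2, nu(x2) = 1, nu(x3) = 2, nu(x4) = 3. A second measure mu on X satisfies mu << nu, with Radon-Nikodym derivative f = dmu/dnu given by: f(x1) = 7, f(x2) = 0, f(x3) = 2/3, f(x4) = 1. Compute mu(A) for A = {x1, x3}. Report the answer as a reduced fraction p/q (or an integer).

By the defining property of the Radon-Nikodym derivative, for every measurable set A,
  mu(A) = integral_A f dnu.
Since nu is a discrete measure concentrated on the atoms of X, the integral over A reduces to the sum
  mu(A) = sum_{x in A} f(x) * nu({x}).
Computing each term:
  x1: f(x1) * nu(x1) = 7 * 2 = 14.
  x3: f(x3) * nu(x3) = 2/3 * 2 = 4/3.
Summing: mu(A) = 14 + 4/3 = 46/3.

46/3


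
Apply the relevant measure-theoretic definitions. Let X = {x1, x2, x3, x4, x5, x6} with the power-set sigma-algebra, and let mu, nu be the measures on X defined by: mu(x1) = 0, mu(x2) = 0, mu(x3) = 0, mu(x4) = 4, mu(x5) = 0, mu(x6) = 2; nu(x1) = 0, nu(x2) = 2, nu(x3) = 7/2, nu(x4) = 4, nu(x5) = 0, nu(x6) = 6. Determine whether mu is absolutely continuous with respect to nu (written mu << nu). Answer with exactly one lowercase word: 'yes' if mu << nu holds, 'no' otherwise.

mu << nu means: every nu-null measurable set is also mu-null; equivalently, for every atom x, if nu({x}) = 0 then mu({x}) = 0.
Checking each atom:
  x1: nu = 0, mu = 0 -> consistent with mu << nu.
  x2: nu = 2 > 0 -> no constraint.
  x3: nu = 7/2 > 0 -> no constraint.
  x4: nu = 4 > 0 -> no constraint.
  x5: nu = 0, mu = 0 -> consistent with mu << nu.
  x6: nu = 6 > 0 -> no constraint.
No atom violates the condition. Therefore mu << nu.

yes


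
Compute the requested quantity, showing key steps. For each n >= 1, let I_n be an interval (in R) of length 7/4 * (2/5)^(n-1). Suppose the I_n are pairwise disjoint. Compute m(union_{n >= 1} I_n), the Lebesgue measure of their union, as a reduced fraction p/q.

By countable additivity of the Lebesgue measure on pairwise disjoint measurable sets,
  m(union_{n >= 1} I_n) = sum_{n >= 1} m(I_n) = sum_{n >= 1} a * r^(n-1),
  with a = 7/4 and r = 2/5.
Since 0 < r = 2/5 < 1, the geometric series converges:
  sum_{n >= 1} a * r^(n-1) = a / (1 - r).
  = 7/4 / (1 - 2/5)
  = 7/4 / (3/5)
  = 35/12.

35/12
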